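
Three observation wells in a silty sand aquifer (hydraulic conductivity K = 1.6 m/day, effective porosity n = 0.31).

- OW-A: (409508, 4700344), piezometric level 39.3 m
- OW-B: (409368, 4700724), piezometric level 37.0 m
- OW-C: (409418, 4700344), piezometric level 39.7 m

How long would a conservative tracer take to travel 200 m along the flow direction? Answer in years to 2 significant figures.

Taking OW-A as reference: OW-B−OW-A = (-140, 380, -2.3); OW-C−OW-A = (-90, 0, +0.4).
Determinant of the coordinate differences = (-140)·0 − (-90)·380 = 34200.
∂h/∂x = [(-2.3)·0 − (+0.4)·380] / 34200 = -0.004444
∂h/∂y = [(-140)·(+0.4) − (-90)·(-2.3)] / 34200 = -0.007690
|∇h| = √(-0.004444² + -0.007690²) = 0.008882
Seepage velocity v = K·i/n = 1.6 × 0.008882 / 0.31 = 0.04584 m/day.
t = 200 / 0.04584 = 4363 days = 11.9 years.

12 years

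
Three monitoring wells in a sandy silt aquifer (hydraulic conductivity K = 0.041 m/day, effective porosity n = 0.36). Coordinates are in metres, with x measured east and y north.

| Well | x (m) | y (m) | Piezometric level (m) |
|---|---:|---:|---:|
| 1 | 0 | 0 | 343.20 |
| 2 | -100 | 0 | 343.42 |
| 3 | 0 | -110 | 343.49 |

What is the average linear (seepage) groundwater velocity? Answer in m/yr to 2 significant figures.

∂h/∂x = (343.42 − 343.20) / (-100 − 0) = -0.002200
∂h/∂y = (343.49 − 343.20) / (-110 − 0) = -0.002636
|∇h| = √(-0.002200² + -0.002636²) = 0.003433
Seepage velocity v = K·i/n = 0.041 × 0.003433 / 0.36 = 0.000391 m/day = 0.1428 m/yr.

0.14 m/yr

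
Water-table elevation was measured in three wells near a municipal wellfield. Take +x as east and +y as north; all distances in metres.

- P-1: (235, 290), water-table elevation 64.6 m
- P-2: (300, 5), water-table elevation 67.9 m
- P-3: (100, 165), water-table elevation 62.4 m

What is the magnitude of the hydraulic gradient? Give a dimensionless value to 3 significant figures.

With h = a·x + b·y + c and P-1 as origin, the differences give:
  65·a + (-285)·b = +3.3
  (-135)·a + (-125)·b = -2.2
Eliminate b (×(-125) and ×(-285), subtract): -46600·a = -1039.50 → a = ∂h/∂x = +0.02231
Back-substitute: b = ∂h/∂y = -0.006491.
|∇h| = √(0.02231² + -0.006491²) = 0.02324

0.0232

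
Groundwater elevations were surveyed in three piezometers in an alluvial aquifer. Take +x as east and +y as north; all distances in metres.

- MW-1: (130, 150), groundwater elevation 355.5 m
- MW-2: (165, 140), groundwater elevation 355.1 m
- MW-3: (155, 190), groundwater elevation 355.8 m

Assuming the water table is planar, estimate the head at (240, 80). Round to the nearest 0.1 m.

353.8 m

With h = a·x + b·y + c and MW-1 as origin, the differences give:
  35·a + (-10)·b = -0.4
  25·a + 40·b = +0.3
Eliminate b (×40 and ×(-10), subtract): 1650·a = -13.00 → a = ∂h/∂x = -0.007879
Back-substitute: b = ∂h/∂y = +0.01242.
h(240, 80) = 355.5 + (-0.007879)·(110) + (+0.01242)·(-70) = 355.5 -0.867 -0.870 = 353.764 m.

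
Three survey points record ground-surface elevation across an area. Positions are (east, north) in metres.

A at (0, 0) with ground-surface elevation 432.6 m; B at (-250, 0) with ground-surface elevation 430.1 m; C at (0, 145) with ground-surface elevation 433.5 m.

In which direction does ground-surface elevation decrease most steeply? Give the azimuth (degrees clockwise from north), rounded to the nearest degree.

238°

∂z/∂x = (430.1 − 432.6) / (-250 − 0) = +0.01000
∂z/∂y = (433.5 − 432.6) / (145 − 0) = +0.006207
Steepest decrease is along −∇f: components (-0.01000 E, -0.006207 N).
Azimuth = atan2(-0.01000, -0.006207) = 238.2° ≈ 238°.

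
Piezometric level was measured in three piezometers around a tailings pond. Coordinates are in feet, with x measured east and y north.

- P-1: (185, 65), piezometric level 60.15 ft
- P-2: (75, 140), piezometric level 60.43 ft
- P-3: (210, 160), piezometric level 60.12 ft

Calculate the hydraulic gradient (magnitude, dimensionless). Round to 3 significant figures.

Differences from P-1: to P-2 (Δx, Δy, Δh) = (-110, 75, +0.28); to P-3 = (25, 95, -0.03).
Solve a·Δx + b·Δy = Δh: det = (-110)·95 − 25·75 = -12325.
∂h/∂x = [(+0.28)·95 − (-0.03)·75] / -12325 = -0.002341
∂h/∂y = [(-110)·(-0.03) − 25·(+0.28)] / -12325 = +0.0003002
|∇h| = √(-0.002341² + 0.0003002²) = 0.00236

0.00236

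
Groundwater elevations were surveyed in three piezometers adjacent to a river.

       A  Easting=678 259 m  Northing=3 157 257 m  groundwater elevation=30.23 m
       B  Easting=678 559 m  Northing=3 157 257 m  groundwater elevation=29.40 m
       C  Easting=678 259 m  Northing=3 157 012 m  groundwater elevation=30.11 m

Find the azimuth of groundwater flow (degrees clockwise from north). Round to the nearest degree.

100°

∂h/∂x = (29.40 − 30.23) / (678559 − 678259) = -0.002767
∂h/∂y = (30.11 − 30.23) / (3157012 − 3157257) = +0.0004898
Flow direction (−∇h) has components (+0.002767 E, -0.0004898 N).
Azimuth = atan2(E, N) = atan2(+0.002767, -0.0004898) = 100.0° ≈ 100°.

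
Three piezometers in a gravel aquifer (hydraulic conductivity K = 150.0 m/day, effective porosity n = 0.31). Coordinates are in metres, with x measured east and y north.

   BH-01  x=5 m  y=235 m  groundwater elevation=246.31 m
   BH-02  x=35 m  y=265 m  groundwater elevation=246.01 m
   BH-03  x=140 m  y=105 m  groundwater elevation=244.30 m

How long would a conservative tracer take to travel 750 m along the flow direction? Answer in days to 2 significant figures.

120 days

With h = a·x + b·y + c and BH-01 as origin, the differences give:
  30·a + 30·b = -0.30
  135·a + (-130)·b = -2.01
Eliminate b (×(-130) and ×30, subtract): -7950·a = 99.300 → a = ∂h/∂x = -0.01249
Back-substitute: b = ∂h/∂y = +0.002491.
|∇h| = √(-0.01249² + 0.002491²) = 0.01274
Seepage velocity v = K·i/n = 150.0 × 0.01274 / 0.31 = 6.165 m/day.
t = 750 / 6.165 = 121.7 days.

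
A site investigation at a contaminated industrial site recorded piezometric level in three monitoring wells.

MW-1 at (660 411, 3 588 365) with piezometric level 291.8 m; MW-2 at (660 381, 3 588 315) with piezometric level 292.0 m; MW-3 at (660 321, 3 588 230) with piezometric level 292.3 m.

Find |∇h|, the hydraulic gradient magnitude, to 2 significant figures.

0.0080

Taking MW-1 as reference: MW-2−MW-1 = (-30, -50, +0.2); MW-3−MW-1 = (-90, -135, +0.5).
Solve a·Δx + b·Δy = Δh: det = (-30)·(-135) − (-90)·(-50) = -450.
∂h/∂x = [(+0.2)·(-135) − (+0.5)·(-50)] / -450 = +0.004444
∂h/∂y = [(-30)·(+0.5) − (-90)·(+0.2)] / -450 = -0.006667
|∇h| = √(0.004444² + -0.006667²) = 0.008012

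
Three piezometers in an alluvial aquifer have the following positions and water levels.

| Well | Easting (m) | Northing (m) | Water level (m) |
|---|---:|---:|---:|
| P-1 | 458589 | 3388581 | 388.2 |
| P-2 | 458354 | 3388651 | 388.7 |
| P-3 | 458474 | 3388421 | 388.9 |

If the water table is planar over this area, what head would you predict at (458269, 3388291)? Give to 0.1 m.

389.8 m

With h = a·x + b·y + c and P-1 as origin, the differences give:
  (-235)·a + 70·b = +0.5
  (-115)·a + (-160)·b = +0.7
Eliminate b (×(-160) and ×70, subtract): 45650·a = -129.00 → a = ∂h/∂x = -0.002826
Back-substitute: b = ∂h/∂y = -0.002344.
h(458269, 3388291) = 388.2 + (-0.002826)·(-320) + (-0.002344)·(-290) = 388.2 +0.904 +0.680 = 389.784 m.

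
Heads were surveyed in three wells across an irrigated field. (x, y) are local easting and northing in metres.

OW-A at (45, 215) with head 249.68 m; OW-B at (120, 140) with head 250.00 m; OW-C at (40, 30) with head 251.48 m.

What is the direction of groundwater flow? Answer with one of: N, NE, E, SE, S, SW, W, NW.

NE

Taking OW-A as reference: OW-B−OW-A = (75, -75, +0.32); OW-C−OW-A = (-5, -185, +1.80).
Determinant of the coordinate differences = 75·(-185) − (-5)·(-75) = -14250.
∂h/∂x = [(+0.32)·(-185) − (+1.80)·(-75)] / -14250 = -0.005319
∂h/∂y = [75·(+1.80) − (-5)·(+0.32)] / -14250 = -0.009586
Flow = −∇h = (+0.005319 east, +0.009586 north), which points northeast.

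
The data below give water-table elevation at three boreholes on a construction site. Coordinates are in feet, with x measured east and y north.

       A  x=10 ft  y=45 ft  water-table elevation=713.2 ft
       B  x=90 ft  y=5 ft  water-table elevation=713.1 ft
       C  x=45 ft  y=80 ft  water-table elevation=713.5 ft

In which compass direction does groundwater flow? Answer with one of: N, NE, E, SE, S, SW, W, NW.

Three-point gradient (reference A): Δ to B = (80, -40, -0.1), Δ to C = (35, 35, +0.3).
∂h/∂x = +0.002024, ∂h/∂y = +0.006548 (det = 4200).
Flow = −∇h = (-0.002024 east, -0.006548 north), which points south.

S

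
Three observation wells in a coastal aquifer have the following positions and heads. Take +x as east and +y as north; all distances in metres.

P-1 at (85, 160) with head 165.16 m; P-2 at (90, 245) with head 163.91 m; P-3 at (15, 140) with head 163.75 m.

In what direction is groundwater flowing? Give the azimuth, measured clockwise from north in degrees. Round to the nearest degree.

303°

Differences from P-1: to P-2 (Δx, Δy, Δh) = (5, 85, -1.25); to P-3 = (-70, -20, -1.41).
Determinant of the coordinate differences = 5·(-20) − (-70)·85 = 5850.
∂h/∂x = [(-1.25)·(-20) − (-1.41)·85] / 5850 = +0.02476
∂h/∂y = [5·(-1.41) − (-70)·(-1.25)] / 5850 = -0.01616
Flow direction (−∇h) has components (-0.02476 E, +0.01616 N).
Azimuth = atan2(E, N) = atan2(-0.02476, +0.01616) = 303.1° ≈ 303°.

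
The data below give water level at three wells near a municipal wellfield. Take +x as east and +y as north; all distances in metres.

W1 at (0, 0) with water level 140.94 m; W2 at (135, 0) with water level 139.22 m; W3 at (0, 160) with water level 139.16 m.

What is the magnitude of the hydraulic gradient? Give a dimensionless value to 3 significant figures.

∂h/∂x = (139.22 − 140.94) / (135 − 0) = -0.01274
∂h/∂y = (139.16 − 140.94) / (160 − 0) = -0.01113
|∇h| = √(-0.01274² + -0.01113²) = 0.01692

0.0169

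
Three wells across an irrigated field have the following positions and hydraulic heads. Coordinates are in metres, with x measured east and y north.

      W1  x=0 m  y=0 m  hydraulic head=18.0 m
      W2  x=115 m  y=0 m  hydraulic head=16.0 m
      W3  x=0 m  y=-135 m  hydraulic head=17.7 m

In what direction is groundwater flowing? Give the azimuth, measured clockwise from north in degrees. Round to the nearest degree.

∂h/∂x = (16.0 − 18.0) / (115 − 0) = -0.01739
∂h/∂y = (17.7 − 18.0) / (-135 − 0) = +0.002222
Flow direction (−∇h) has components (+0.01739 E, -0.002222 N).
Azimuth = atan2(E, N) = atan2(+0.01739, -0.002222) = 97.3° ≈ 097°.

097°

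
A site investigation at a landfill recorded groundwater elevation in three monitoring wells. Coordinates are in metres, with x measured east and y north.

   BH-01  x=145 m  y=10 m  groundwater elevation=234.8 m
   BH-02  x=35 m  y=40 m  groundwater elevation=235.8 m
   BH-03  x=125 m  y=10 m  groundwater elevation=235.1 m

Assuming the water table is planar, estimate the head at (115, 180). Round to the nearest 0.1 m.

With h = a·x + b·y + c and BH-01 as origin, the differences give:
  (-110)·a + 30·b = +1.0
  (-20)·a + 0·b = +0.3
Eliminate b (×0 and ×30, subtract): 600·a = -9.00 → a = ∂h/∂x = -0.01500
Back-substitute: b = ∂h/∂y = -0.02167.
h(115, 180) = 234.8 + (-0.01500)·(-30) + (-0.02167)·(170) = 234.8 +0.450 -3.683 = 231.567 m.

231.6 m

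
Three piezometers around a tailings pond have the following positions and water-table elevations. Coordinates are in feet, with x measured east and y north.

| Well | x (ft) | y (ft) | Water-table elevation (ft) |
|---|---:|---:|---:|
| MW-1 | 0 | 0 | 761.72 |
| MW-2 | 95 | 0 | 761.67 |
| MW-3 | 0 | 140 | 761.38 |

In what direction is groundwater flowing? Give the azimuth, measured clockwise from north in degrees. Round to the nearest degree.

012°

∂h/∂x = (761.67 − 761.72) / (95 − 0) = -0.0005263
∂h/∂y = (761.38 − 761.72) / (140 − 0) = -0.002429
Flow direction (−∇h) has components (+0.0005263 E, +0.002429 N).
Azimuth = atan2(E, N) = atan2(+0.0005263, +0.002429) = 12.2° ≈ 012°.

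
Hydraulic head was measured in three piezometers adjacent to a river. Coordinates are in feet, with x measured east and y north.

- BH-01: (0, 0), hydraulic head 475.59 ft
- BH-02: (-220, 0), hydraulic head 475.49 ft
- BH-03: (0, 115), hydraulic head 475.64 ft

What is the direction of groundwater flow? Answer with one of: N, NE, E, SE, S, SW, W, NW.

∂h/∂x = (475.49 − 475.59) / (-220 − 0) = +0.0004545
∂h/∂y = (475.64 − 475.59) / (115 − 0) = +0.0004348
Flow = −∇h = (-0.0004545 east, -0.0004348 north), which points southwest.

SW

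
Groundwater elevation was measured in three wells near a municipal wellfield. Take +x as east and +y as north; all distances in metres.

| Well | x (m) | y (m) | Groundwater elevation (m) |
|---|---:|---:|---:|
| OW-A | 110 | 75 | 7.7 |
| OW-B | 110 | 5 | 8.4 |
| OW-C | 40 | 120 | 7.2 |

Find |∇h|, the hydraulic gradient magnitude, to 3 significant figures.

Taking OW-A as reference: OW-B−OW-A = (0, -70, +0.7); OW-C−OW-A = (-70, 45, -0.5).
Determinant of the coordinate differences = 0·45 − (-70)·(-70) = -4900.
∂h/∂x = [(+0.7)·45 − (-0.5)·(-70)] / -4900 = +0.0007143
∂h/∂y = [0·(-0.5) − (-70)·(+0.7)] / -4900 = -0.01000
|∇h| = √(0.0007143² + -0.01000²) = 0.01003

0.0100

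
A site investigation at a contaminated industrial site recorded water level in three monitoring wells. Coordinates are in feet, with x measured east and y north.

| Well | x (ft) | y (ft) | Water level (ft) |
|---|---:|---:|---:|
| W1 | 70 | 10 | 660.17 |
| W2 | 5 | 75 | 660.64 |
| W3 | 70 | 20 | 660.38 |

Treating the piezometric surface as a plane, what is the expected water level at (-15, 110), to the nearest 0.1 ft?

661.1 ft

Taking W1 as reference: W2−W1 = (-65, 65, +0.47); W3−W1 = (0, 10, +0.21).
Solve a·Δx + b·Δy = Δh: det = (-65)·10 − 0·65 = -650.
∂h/∂x = [(+0.47)·10 − (+0.21)·65] / -650 = +0.01377
∂h/∂y = [(-65)·(+0.21) − 0·(+0.47)] / -650 = +0.02100
h(-15, 110) = 660.17 + (+0.01377)·(-85) + (+0.02100)·(100) = 660.17 -1.170 +2.100 = 661.100 ft.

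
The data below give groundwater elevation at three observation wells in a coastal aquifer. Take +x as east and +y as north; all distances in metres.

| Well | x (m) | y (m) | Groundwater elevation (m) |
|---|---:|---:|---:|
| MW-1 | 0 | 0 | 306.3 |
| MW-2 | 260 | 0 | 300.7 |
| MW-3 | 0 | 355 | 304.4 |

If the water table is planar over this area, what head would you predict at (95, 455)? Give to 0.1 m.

∂h/∂x = (300.7 − 306.3) / (260 − 0) = -0.02154
∂h/∂y = (304.4 − 306.3) / (355 − 0) = -0.005352
h(95, 455) = 306.3 + (-0.02154)·(95) + (-0.005352)·(455) = 306.3 -2.046 -2.435 = 301.819 m.

301.8 m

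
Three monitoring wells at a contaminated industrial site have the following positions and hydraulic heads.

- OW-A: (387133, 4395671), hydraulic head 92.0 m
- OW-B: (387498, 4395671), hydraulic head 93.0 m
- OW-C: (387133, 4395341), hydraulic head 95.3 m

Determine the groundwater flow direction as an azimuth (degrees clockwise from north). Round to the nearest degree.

345°

∂h/∂x = (93.0 − 92.0) / (387498 − 387133) = +0.002740
∂h/∂y = (95.3 − 92.0) / (4395341 − 4395671) = -0.010000
Flow direction (−∇h) has components (-0.002740 E, +0.010000 N).
Azimuth = atan2(E, N) = atan2(-0.002740, +0.010000) = 344.7° ≈ 345°.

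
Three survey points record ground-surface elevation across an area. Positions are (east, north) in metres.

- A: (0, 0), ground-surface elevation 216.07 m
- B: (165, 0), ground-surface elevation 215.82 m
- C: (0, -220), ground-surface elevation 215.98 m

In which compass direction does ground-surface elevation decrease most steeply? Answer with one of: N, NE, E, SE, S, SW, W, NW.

∂z/∂x = (215.82 − 216.07) / (165 − 0) = -0.001515
∂z/∂y = (215.98 − 216.07) / (-220 − 0) = +0.0004091
Steepest decrease is along −∇f = (+0.001515 E, -0.0004091 N) → east.

E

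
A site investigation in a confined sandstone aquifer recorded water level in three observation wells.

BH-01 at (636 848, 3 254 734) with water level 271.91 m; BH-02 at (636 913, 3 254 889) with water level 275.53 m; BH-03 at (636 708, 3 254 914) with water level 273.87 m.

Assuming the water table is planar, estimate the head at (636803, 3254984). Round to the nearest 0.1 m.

With h = a·x + b·y + c and BH-01 as origin, the differences give:
  65·a + 155·b = +3.62
  (-140)·a + 180·b = +1.96
Eliminate b (×180 and ×155, subtract): 33400·a = 347.800 → a = ∂h/∂x = +0.01041
Back-substitute: b = ∂h/∂y = +0.01899.
h(636803, 3254984) = 271.91 + (+0.01041)·(-45) + (+0.01899)·(250) = 271.91 -0.469 +4.747 = 276.188 m.

276.2 m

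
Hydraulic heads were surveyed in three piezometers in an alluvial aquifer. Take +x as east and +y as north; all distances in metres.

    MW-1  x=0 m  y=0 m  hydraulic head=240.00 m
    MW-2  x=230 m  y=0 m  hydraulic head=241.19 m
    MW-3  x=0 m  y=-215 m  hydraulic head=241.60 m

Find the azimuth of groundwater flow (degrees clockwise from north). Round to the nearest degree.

325°

∂h/∂x = (241.19 − 240.00) / (230 − 0) = +0.005174
∂h/∂y = (241.60 − 240.00) / (-215 − 0) = -0.007442
Flow direction (−∇h) has components (-0.005174 E, +0.007442 N).
Azimuth = atan2(E, N) = atan2(-0.005174, +0.007442) = 325.2° ≈ 325°.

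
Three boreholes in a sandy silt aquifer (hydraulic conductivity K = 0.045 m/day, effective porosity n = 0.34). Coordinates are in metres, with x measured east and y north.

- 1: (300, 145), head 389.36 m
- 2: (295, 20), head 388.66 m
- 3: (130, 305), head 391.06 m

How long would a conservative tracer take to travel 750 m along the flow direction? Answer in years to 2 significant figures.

2100 years

Three-point gradient (reference 1): Δ to 2 = (-5, -125, -0.70), Δ to 3 = (-170, 160, +1.70).
∂h/∂x = -0.004558, ∂h/∂y = +0.005782 (det = -22050).
|∇h| = √(-0.004558² + 0.005782²) = 0.007363
Seepage velocity v = K·i/n = 0.045 × 0.007363 / 0.34 = 0.0009745 m/day.
t = 750 / 0.0009745 = 7.696e+05 days = 2.11e+03 years.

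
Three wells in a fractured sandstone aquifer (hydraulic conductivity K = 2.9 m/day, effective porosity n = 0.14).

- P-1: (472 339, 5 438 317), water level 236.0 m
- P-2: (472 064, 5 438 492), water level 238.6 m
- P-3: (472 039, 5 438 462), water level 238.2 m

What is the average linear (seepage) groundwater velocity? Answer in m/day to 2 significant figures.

0.29 m/day

Three-point gradient (reference P-1): Δ to P-2 = (-275, 175, +2.6), Δ to P-3 = (-300, 145, +2.2).
∂h/∂x = -0.0006337, ∂h/∂y = +0.01386 (det = 12625).
|∇h| = √(-0.0006337² + 0.01386²) = 0.01387
Seepage velocity v = K·i/n = 2.9 × 0.01387 / 0.14 = 0.2873 m/day.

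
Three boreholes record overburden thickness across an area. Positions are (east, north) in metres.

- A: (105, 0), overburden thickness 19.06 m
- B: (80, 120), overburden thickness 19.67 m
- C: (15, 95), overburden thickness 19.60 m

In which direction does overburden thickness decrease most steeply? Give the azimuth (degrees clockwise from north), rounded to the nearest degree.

171°

Differences from A: to B (Δx, Δy, Δh) = (-25, 120, +0.61); to C = (-90, 95, +0.54).
Determinant of the coordinate differences = (-25)·95 − (-90)·120 = 8425.
∂d/∂x = [(+0.61)·95 − (+0.54)·120] / 8425 = -0.0008131
∂d/∂y = [(-25)·(+0.54) − (-90)·(+0.61)] / 8425 = +0.004914
Steepest decrease is along −∇f: components (+0.0008131 E, -0.004914 N).
Azimuth = atan2(+0.0008131, -0.004914) = 170.6° ≈ 171°.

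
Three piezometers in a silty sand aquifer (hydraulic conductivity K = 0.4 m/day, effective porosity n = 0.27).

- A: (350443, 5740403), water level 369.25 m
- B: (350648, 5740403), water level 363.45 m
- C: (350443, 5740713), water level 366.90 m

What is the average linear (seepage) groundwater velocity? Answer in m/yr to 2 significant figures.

∂h/∂x = (363.45 − 369.25) / (350648 − 350443) = -0.02829
∂h/∂y = (366.90 − 369.25) / (5740713 − 5740403) = -0.007581
|∇h| = √(-0.02829² + -0.007581²) = 0.02929
Seepage velocity v = K·i/n = 0.4 × 0.02929 / 0.27 = 0.04339 m/day = 15.85 m/yr.

16 m/yr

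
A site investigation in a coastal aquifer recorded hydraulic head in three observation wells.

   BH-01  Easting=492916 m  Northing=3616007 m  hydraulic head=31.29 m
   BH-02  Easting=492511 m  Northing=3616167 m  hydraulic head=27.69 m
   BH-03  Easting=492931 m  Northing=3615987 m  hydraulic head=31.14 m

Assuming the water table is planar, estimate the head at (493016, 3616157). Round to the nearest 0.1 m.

36.0 m

Differences from BH-01: to BH-02 (Δx, Δy, Δh) = (-405, 160, -3.60); to BH-03 = (15, -20, -0.15).
Determinant of the coordinate differences = (-405)·(-20) − 15·160 = 5700.
∂h/∂x = [(-3.60)·(-20) − (-0.15)·160] / 5700 = +0.01684
∂h/∂y = [(-405)·(-0.15) − 15·(-3.60)] / 5700 = +0.02013
h(493016, 3616157) = 31.29 + (+0.01684)·(100) + (+0.02013)·(150) = 31.29 +1.684 +3.020 = 35.994 m.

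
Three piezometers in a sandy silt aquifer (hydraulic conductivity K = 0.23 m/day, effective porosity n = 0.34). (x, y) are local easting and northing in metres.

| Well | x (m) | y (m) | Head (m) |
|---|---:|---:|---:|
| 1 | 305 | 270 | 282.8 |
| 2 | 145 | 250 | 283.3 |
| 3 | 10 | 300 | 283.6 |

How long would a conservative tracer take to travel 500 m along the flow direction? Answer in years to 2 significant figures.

Taking 1 as reference: 2−1 = (-160, -20, +0.5); 3−1 = (-295, 30, +0.8).
Solve a·Δx + b·Δy = Δh: det = (-160)·30 − (-295)·(-20) = -10700.
∂h/∂x = [(+0.5)·30 − (+0.8)·(-20)] / -10700 = -0.002897
∂h/∂y = [(-160)·(+0.8) − (-295)·(+0.5)] / -10700 = -0.001822
|∇h| = √(-0.002897² + -0.001822²) = 0.003422
Seepage velocity v = K·i/n = 0.23 × 0.003422 / 0.34 = 0.002315 m/day.
t = 500 / 0.002315 = 2.16e+05 days = 591 years.

590 years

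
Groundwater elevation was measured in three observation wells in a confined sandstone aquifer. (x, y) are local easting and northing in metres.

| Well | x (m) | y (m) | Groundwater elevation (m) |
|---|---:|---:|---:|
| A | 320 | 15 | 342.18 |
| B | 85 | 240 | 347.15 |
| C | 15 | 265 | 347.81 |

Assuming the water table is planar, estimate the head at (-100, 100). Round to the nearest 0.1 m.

344.9 m

Differences from A: to B (Δx, Δy, Δh) = (-235, 225, +4.97); to C = (-305, 250, +5.63).
Determinant of the coordinate differences = (-235)·250 − (-305)·225 = 9875.
∂h/∂x = [(+4.97)·250 − (+5.63)·225] / 9875 = -0.002456
∂h/∂y = [(-235)·(+5.63) − (-305)·(+4.97)] / 9875 = +0.01952
h(-100, 100) = 342.18 + (-0.002456)·(-420) + (+0.01952)·(85) = 342.18 +1.031 +1.660 = 344.871 m.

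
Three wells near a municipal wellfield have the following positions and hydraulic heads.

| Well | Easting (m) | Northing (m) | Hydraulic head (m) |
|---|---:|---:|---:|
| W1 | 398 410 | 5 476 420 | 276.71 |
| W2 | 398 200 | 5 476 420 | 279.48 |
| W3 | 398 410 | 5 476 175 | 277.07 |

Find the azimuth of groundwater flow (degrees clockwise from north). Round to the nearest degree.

084°

∂h/∂x = (279.48 − 276.71) / (398200 − 398410) = -0.01319
∂h/∂y = (277.07 − 276.71) / (5476175 − 5476420) = -0.001469
Flow direction (−∇h) has components (+0.01319 E, +0.001469 N).
Azimuth = atan2(E, N) = atan2(+0.01319, +0.001469) = 83.6° ≈ 084°.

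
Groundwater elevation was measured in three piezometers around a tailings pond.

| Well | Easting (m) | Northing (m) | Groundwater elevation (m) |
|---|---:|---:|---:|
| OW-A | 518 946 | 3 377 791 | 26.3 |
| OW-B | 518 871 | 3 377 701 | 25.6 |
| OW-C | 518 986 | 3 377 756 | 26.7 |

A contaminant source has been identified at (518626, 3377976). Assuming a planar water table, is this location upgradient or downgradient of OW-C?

downgradient

Taking OW-A as reference: OW-B−OW-A = (-75, -90, -0.7); OW-C−OW-A = (40, -35, +0.4).
Determinant of the coordinate differences = (-75)·(-35) − 40·(-90) = 6225.
∂h/∂x = [(-0.7)·(-35) − (+0.4)·(-90)] / 6225 = +0.009719
∂h/∂y = [(-75)·(+0.4) − 40·(-0.7)] / 6225 = -0.0003213
Head at (518626, 3377976) = 26.3 + (+0.009719)·(-320) + (-0.0003213)·(185) = 23.13 m.
That is lower than the 26.7 m at OW-C, so the point is downgradient.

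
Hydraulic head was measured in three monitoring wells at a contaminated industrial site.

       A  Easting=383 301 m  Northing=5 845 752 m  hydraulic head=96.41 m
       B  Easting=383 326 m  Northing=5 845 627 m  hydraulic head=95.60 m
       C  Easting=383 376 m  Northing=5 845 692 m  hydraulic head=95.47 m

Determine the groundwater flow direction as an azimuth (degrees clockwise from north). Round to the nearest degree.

Differences from A: to B (Δx, Δy, Δh) = (25, -125, -0.81); to C = (75, -60, -0.94).
Determinant of the coordinate differences = 25·(-60) − 75·(-125) = 7875.
∂h/∂x = [(-0.81)·(-60) − (-0.94)·(-125)] / 7875 = -0.008749
∂h/∂y = [25·(-0.94) − 75·(-0.81)] / 7875 = +0.004730
Flow direction (−∇h) has components (+0.008749 E, -0.004730 N).
Azimuth = atan2(E, N) = atan2(+0.008749, -0.004730) = 118.4° ≈ 118°.

118°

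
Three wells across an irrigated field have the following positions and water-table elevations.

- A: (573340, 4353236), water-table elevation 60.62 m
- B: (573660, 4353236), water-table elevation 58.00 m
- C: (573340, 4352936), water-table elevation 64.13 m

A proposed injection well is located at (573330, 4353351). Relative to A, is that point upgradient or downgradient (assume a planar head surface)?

downgradient

∂h/∂x = (58.00 − 60.62) / (573660 − 573340) = -0.008187
∂h/∂y = (64.13 − 60.62) / (4352936 − 4353236) = -0.01170
Head at (573330, 4353351) = 60.62 + (-0.008187)·(-10) + (-0.01170)·(115) = 59.36 m.
That is lower than the 60.62 m at A, so the point is downgradient.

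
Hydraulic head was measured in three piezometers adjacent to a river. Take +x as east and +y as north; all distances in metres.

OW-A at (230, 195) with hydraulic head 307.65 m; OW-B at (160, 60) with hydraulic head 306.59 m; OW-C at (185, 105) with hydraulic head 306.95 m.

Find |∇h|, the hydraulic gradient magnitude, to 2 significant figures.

0.0070

Differences from OW-A: to OW-B (Δx, Δy, Δh) = (-70, -135, -1.06); to OW-C = (-45, -90, -0.70).
Determinant of the coordinate differences = (-70)·(-90) − (-45)·(-135) = 225.
∂h/∂x = [(-1.06)·(-90) − (-0.70)·(-135)] / 225 = +0.004000
∂h/∂y = [(-70)·(-0.70) − (-45)·(-1.06)] / 225 = +0.005778
|∇h| = √(0.004000² + 0.005778²) = 0.007027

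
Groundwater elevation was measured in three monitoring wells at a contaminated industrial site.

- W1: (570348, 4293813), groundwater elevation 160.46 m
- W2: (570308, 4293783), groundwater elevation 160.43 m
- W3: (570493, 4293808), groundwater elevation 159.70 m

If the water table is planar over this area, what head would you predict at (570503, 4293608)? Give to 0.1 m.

158.1 m

Differences from W1: to W2 (Δx, Δy, Δh) = (-40, -30, -0.03); to W3 = (145, -5, -0.76).
Solve a·Δx + b·Δy = Δh: det = (-40)·(-5) − 145·(-30) = 4550.
∂h/∂x = [(-0.03)·(-5) − (-0.76)·(-30)] / 4550 = -0.004978
∂h/∂y = [(-40)·(-0.76) − 145·(-0.03)] / 4550 = +0.007637
h(570503, 4293608) = 160.46 + (-0.004978)·(155) + (+0.007637)·(-205) = 160.46 -0.772 -1.566 = 158.123 m.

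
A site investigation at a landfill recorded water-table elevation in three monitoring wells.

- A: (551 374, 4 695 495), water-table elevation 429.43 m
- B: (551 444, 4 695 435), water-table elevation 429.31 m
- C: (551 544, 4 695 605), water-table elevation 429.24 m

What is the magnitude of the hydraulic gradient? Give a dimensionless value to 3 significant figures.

With h = a·x + b·y + c and A as origin, the differences give:
  70·a + (-60)·b = -0.12
  170·a + 110·b = -0.19
Eliminate b (×110 and ×(-60), subtract): 17900·a = -24.600 → a = ∂h/∂x = -0.001374
Back-substitute: b = ∂h/∂y = +0.0003966.
|∇h| = √(-0.001374² + 0.0003966²) = 0.00143

0.00143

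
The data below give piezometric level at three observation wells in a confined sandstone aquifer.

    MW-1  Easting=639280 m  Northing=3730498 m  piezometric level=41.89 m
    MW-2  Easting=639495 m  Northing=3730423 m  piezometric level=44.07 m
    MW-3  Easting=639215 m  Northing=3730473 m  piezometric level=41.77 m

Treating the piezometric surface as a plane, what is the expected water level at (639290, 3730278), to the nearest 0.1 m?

44.4 m

With h = a·x + b·y + c and MW-1 as origin, the differences give:
  215·a + (-75)·b = +2.18
  (-65)·a + (-25)·b = -0.12
Eliminate b (×(-25) and ×(-75), subtract): -10250·a = -63.500 → a = ∂h/∂x = +0.006195
Back-substitute: b = ∂h/∂y = -0.01131.
h(639290, 3730278) = 41.89 + (+0.006195)·(10) + (-0.01131)·(-220) = 41.89 +0.062 +2.488 = 44.440 m.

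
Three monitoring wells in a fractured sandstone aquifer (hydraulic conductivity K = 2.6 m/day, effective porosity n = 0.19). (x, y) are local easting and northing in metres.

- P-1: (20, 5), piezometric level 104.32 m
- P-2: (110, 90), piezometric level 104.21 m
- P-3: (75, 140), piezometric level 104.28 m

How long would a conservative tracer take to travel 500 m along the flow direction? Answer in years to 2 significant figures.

With h = a·x + b·y + c and P-1 as origin, the differences give:
  90·a + 85·b = -0.11
  55·a + 135·b = -0.04
Eliminate b (×135 and ×85, subtract): 7475·a = -11.450 → a = ∂h/∂x = -0.001532
Back-substitute: b = ∂h/∂y = +0.0003278.
|∇h| = √(-0.001532² + 0.0003278²) = 0.001567
Seepage velocity v = K·i/n = 2.6 × 0.001567 / 0.19 = 0.02144 m/day.
t = 500 / 0.02144 = 2.332e+04 days = 63.8 years.

64 years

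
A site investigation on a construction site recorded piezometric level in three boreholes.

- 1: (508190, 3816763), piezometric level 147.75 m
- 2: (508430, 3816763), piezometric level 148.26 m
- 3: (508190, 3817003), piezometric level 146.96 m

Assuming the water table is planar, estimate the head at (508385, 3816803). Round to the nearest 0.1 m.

∂h/∂x = (148.26 − 147.75) / (508430 − 508190) = +0.002125
∂h/∂y = (146.96 − 147.75) / (3817003 − 3816763) = -0.003292
h(508385, 3816803) = 147.75 + (+0.002125)·(195) + (-0.003292)·(40) = 147.75 +0.414 -0.132 = 148.033 m.

148.0 m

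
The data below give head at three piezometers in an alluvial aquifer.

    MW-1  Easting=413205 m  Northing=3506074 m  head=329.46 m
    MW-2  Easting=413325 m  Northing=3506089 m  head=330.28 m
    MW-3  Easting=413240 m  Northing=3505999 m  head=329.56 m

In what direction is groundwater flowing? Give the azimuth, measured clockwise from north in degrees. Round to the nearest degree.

255°

With h = a·x + b·y + c and MW-1 as origin, the differences give:
  120·a + 15·b = +0.82
  35·a + (-75)·b = +0.10
Eliminate b (×(-75) and ×15, subtract): -9525·a = -63.000 → a = ∂h/∂x = +0.006614
Back-substitute: b = ∂h/∂y = +0.001753.
Flow direction (−∇h) has components (-0.006614 E, -0.001753 N).
Azimuth = atan2(E, N) = atan2(-0.006614, -0.001753) = 255.2° ≈ 255°.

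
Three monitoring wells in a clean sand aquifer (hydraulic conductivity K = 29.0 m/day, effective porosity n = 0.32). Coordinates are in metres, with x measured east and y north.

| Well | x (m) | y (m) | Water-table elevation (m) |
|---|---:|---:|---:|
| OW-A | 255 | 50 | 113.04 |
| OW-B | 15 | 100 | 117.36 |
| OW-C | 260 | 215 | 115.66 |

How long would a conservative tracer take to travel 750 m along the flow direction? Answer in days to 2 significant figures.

380 days

Differences from OW-A: to OW-B (Δx, Δy, Δh) = (-240, 50, +4.32); to OW-C = (5, 165, +2.62).
Solve a·Δx + b·Δy = Δh: det = (-240)·165 − 5·50 = -39850.
∂h/∂x = [(+4.32)·165 − (+2.62)·50] / -39850 = -0.01460
∂h/∂y = [(-240)·(+2.62) − 5·(+4.32)] / -39850 = +0.01632
|∇h| = √(-0.01460² + 0.01632²) = 0.0219
Seepage velocity v = K·i/n = 29.0 × 0.0219 / 0.32 = 1.985 m/day.
t = 750 / 1.985 = 377.8 days.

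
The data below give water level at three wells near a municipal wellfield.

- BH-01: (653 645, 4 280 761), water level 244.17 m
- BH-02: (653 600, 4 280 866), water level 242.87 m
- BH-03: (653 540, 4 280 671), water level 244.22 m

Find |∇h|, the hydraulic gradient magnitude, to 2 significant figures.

0.012

With h = a·x + b·y + c and BH-01 as origin, the differences give:
  (-45)·a + 105·b = -1.30
  (-105)·a + (-90)·b = +0.05
Eliminate b (×(-90) and ×105, subtract): 15075·a = 111.750 → a = ∂h/∂x = +0.007413
Back-substitute: b = ∂h/∂y = -0.009204.
|∇h| = √(0.007413² + -0.009204²) = 0.01182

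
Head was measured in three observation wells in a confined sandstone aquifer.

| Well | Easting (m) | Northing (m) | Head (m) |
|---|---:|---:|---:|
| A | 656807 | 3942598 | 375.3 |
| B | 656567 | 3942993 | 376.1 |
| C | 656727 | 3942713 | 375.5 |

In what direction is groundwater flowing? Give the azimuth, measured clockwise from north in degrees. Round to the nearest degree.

With h = a·x + b·y + c and A as origin, the differences give:
  (-240)·a + 395·b = +0.8
  (-80)·a + 115·b = +0.2
Eliminate b (×115 and ×395, subtract): 4000·a = 13.00 → a = ∂h/∂x = +0.003250
Back-substitute: b = ∂h/∂y = +0.004000.
Flow direction (−∇h) has components (-0.003250 E, -0.004000 N).
Azimuth = atan2(E, N) = atan2(-0.003250, -0.004000) = 219.1° ≈ 219°.

219°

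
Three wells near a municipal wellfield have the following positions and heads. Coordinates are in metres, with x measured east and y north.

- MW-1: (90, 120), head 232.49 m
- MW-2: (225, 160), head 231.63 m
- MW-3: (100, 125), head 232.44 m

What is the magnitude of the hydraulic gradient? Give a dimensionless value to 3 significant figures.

Differences from MW-1: to MW-2 (Δx, Δy, Δh) = (135, 40, -0.86); to MW-3 = (10, 5, -0.05).
Solve a·Δx + b·Δy = Δh: det = 135·5 − 10·40 = 275.
∂h/∂x = [(-0.86)·5 − (-0.05)·40] / 275 = -0.008364
∂h/∂y = [135·(-0.05) − 10·(-0.86)] / 275 = +0.006727
|∇h| = √(-0.008364² + 0.006727²) = 0.01073

0.0107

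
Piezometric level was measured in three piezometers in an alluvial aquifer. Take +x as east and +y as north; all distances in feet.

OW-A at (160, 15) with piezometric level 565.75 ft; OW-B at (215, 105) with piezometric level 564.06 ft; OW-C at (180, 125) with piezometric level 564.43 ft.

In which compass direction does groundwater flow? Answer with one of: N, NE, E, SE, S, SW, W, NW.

NE

With h = a·x + b·y + c and OW-A as origin, the differences give:
  55·a + 90·b = -1.69
  20·a + 110·b = -1.32
Eliminate b (×110 and ×90, subtract): 4250·a = -67.100 → a = ∂h/∂x = -0.01579
Back-substitute: b = ∂h/∂y = -0.009129.
Flow = −∇h = (+0.01579 east, +0.009129 north), which points northeast.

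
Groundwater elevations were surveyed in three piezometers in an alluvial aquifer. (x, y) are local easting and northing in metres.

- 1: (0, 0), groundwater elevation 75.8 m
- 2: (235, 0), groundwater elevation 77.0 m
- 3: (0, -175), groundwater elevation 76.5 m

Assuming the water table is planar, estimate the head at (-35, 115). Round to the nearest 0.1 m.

75.2 m

∂h/∂x = (77.0 − 75.8) / (235 − 0) = +0.005106
∂h/∂y = (76.5 − 75.8) / (-175 − 0) = -0.004000
h(-35, 115) = 75.8 + (+0.005106)·(-35) + (-0.004000)·(115) = 75.8 -0.179 -0.460 = 75.161 m.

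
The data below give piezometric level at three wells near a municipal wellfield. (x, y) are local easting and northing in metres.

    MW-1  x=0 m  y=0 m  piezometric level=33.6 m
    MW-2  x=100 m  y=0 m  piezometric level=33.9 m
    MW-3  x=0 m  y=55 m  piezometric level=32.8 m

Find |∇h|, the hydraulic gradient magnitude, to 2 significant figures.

0.015

∂h/∂x = (33.9 − 33.6) / (100 − 0) = +0.003000
∂h/∂y = (32.8 − 33.6) / (55 − 0) = -0.01455
|∇h| = √(0.003000² + -0.01455²) = 0.01486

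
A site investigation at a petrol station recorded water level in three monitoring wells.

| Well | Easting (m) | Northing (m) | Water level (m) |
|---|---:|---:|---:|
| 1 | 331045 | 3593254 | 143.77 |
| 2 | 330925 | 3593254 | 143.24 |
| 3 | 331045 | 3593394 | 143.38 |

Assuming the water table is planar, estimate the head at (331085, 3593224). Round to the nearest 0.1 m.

∂h/∂x = (143.24 − 143.77) / (330925 − 331045) = +0.004417
∂h/∂y = (143.38 − 143.77) / (3593394 − 3593254) = -0.002786
h(331085, 3593224) = 143.77 + (+0.004417)·(40) + (-0.002786)·(-30) = 143.77 +0.177 +0.084 = 144.030 m.

144.0 m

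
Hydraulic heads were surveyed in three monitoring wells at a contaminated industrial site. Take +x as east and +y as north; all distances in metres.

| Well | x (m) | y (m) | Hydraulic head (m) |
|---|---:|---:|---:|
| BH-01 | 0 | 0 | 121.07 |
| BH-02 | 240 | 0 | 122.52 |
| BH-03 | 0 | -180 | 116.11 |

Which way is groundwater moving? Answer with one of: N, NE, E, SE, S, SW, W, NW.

S

∂h/∂x = (122.52 − 121.07) / (240 − 0) = +0.006042
∂h/∂y = (116.11 − 121.07) / (-180 − 0) = +0.02756
Flow = −∇h = (-0.006042 east, -0.02756 north), which points south.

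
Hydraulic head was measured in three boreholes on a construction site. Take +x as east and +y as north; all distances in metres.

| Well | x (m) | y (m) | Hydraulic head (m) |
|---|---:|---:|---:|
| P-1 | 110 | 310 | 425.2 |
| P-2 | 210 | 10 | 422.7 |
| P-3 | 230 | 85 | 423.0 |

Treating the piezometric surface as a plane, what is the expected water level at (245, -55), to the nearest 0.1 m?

422.1 m

Taking P-1 as reference: P-2−P-1 = (100, -300, -2.5); P-3−P-1 = (120, -225, -2.2).
Determinant of the coordinate differences = 100·(-225) − 120·(-300) = 13500.
∂h/∂x = [(-2.5)·(-225) − (-2.2)·(-300)] / 13500 = -0.007222
∂h/∂y = [100·(-2.2) − 120·(-2.5)] / 13500 = +0.005926
h(245, -55) = 425.2 + (-0.007222)·(135) + (+0.005926)·(-365) = 425.2 -0.975 -2.163 = 422.062 m.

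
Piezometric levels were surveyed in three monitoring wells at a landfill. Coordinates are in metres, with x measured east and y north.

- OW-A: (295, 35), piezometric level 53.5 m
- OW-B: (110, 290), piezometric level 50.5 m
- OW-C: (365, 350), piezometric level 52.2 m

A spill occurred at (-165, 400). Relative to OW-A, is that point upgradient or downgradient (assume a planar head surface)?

Taking OW-A as reference: OW-B−OW-A = (-185, 255, -3.0); OW-C−OW-A = (70, 315, -1.3).
Determinant of the coordinate differences = (-185)·315 − 70·255 = -76125.
∂h/∂x = [(-3.0)·315 − (-1.3)·255] / -76125 = +0.008059
∂h/∂y = [(-185)·(-1.3) − 70·(-3.0)] / -76125 = -0.005918
Head at (-165, 400) = 53.5 + (+0.008059)·(-460) + (-0.005918)·(365) = 47.63 m.
That is lower than the 53.5 m at OW-A, so the point is downgradient.

downgradient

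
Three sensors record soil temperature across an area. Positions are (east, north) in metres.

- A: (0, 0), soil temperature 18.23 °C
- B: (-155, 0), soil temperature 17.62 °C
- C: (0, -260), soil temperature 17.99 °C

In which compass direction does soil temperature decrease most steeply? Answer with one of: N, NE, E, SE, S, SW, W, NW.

W

∂T/∂x = (17.62 − 18.23) / (-155 − 0) = +0.003935
∂T/∂y = (17.99 − 18.23) / (-260 − 0) = +0.0009231
Steepest decrease is along −∇f = (-0.003935 E, -0.0009231 N) → west.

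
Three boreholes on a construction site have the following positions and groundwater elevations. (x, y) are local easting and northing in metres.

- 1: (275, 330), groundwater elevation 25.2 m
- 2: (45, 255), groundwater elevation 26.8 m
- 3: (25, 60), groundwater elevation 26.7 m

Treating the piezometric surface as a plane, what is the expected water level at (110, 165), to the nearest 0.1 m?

26.2 m

Differences from 1: to 2 (Δx, Δy, Δh) = (-230, -75, +1.6); to 3 = (-250, -270, +1.5).
Determinant of the coordinate differences = (-230)·(-270) − (-250)·(-75) = 43350.
∂h/∂x = [(+1.6)·(-270) − (+1.5)·(-75)] / 43350 = -0.007370
∂h/∂y = [(-230)·(+1.5) − (-250)·(+1.6)] / 43350 = +0.001269
h(110, 165) = 25.2 + (-0.007370)·(-165) + (+0.001269)·(-165) = 25.2 +1.216 -0.209 = 26.207 m.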